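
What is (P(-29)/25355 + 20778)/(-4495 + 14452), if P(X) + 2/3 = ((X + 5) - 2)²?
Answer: 1580480596/757379205 ≈ 2.0868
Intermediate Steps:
P(X) = -⅔ + (3 + X)² (P(X) = -⅔ + ((X + 5) - 2)² = -⅔ + ((5 + X) - 2)² = -⅔ + (3 + X)²)
(P(-29)/25355 + 20778)/(-4495 + 14452) = ((-⅔ + (3 - 29)²)/25355 + 20778)/(-4495 + 14452) = ((-⅔ + (-26)²)*(1/25355) + 20778)/9957 = ((-⅔ + 676)*(1/25355) + 20778)*(1/9957) = ((2026/3)*(1/25355) + 20778)*(1/9957) = (2026/76065 + 20778)*(1/9957) = (1580480596/76065)*(1/9957) = 1580480596/757379205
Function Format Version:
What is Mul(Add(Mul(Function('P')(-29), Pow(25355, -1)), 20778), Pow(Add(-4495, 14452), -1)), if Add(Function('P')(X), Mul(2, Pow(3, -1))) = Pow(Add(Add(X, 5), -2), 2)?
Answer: Rational(1580480596, 757379205) ≈ 2.0868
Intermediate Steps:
Function('P')(X) = Add(Rational(-2, 3), Pow(Add(3, X), 2)) (Function('P')(X) = Add(Rational(-2, 3), Pow(Add(Add(X, 5), -2), 2)) = Add(Rational(-2, 3), Pow(Add(Add(5, X), -2), 2)) = Add(Rational(-2, 3), Pow(Add(3, X), 2)))
Mul(Add(Mul(Function('P')(-29), Pow(25355, -1)), 20778), Pow(Add(-4495, 14452), -1)) = Mul(Add(Mul(Add(Rational(-2, 3), Pow(Add(3, -29), 2)), Pow(25355, -1)), 20778), Pow(Add(-4495, 14452), -1)) = Mul(Add(Mul(Add(Rational(-2, 3), Pow(-26, 2)), Rational(1, 25355)), 20778), Pow(9957, -1)) = Mul(Add(Mul(Add(Rational(-2, 3), 676), Rational(1, 25355)), 20778), Rational(1, 9957)) = Mul(Add(Mul(Rational(2026, 3), Rational(1, 25355)), 20778), Rational(1, 9957)) = Mul(Add(Rational(2026, 76065), 20778), Rational(1, 9957)) = Mul(Rational(1580480596, 76065), Rational(1, 9957)) = Rational(1580480596, 757379205)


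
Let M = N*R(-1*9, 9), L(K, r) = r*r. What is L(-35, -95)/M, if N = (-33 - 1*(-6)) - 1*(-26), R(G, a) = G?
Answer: 9025/9 ≈ 1002.8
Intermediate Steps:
L(K, r) = r**2
N = -1 (N = (-33 + 6) + 26 = -27 + 26 = -1)
M = 9 (M = -(-1)*9 = -1*(-9) = 9)
L(-35, -95)/M = (-95)**2/9 = 9025*(1/9) = 9025/9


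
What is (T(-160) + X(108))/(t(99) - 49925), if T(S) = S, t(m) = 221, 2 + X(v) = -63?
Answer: 75/16568 ≈ 0.0045268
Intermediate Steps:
X(v) = -65 (X(v) = -2 - 63 = -65)
(T(-160) + X(108))/(t(99) - 49925) = (-160 - 65)/(221 - 49925) = -225/(-49704) = -225*(-1/49704) = 75/16568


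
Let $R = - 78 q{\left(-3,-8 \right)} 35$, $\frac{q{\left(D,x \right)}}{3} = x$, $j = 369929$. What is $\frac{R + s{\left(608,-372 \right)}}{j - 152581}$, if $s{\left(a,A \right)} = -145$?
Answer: $\frac{65375}{217348} \approx 0.30079$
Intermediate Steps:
$q{\left(D,x \right)} = 3 x$
$R = 65520$ ($R = - 78 \cdot 3 \left(-8\right) 35 = \left(-78\right) \left(-24\right) 35 = 1872 \cdot 35 = 65520$)
$\frac{R + s{\left(608,-372 \right)}}{j - 152581} = \frac{65520 - 145}{369929 - 152581} = \frac{65375}{217348}$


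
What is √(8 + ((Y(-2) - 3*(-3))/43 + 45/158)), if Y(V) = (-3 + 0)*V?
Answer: √398515658/6794 ≈ 2.9383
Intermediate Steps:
Y(V) = -3*V
√(8 + ((Y(-2) - 3*(-3))/43 + 45/158)) = √(8 + ((-3*(-2) - 3*(-3))/43 + 45/158)) = √(8 + ((6 + 9)*(1/43) + 45*(1/158))) = √(8 + (15*(1/43) + 45/158)) = √(8 + (15/43 + 45/158)) = √(8 + 4305/6794) = √(58657/6794) = √398515658/6794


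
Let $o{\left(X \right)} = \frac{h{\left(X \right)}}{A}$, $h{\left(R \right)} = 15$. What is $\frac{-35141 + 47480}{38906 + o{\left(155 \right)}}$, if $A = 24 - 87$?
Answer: $\frac{259119}{817021} \approx 0.31715$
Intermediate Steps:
$A = -63$
$o{\left(X \right)} = - \frac{5}{21}$ ($o{\left(X \right)} = \frac{15}{-63} = 15 \left(- \frac{1}{63}\right) = - \frac{5}{21}$)
$\frac{-35141 + 47480}{38906 + o{\left(155 \right)}} = \frac{-35141 + 47480}{38906 - \frac{5}{21}} = \frac{12339}{\frac{817021}{21}} = 12339 \cdot \frac{21}{817021} = \frac{259119}{817021}$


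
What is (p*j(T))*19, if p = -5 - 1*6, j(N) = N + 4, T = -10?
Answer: 1254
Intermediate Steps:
j(N) = 4 + N
p = -11 (p = -5 - 6 = -11)
(p*j(T))*19 = -11*(4 - 10)*19 = -11*(-6)*19 = 66*19 = 1254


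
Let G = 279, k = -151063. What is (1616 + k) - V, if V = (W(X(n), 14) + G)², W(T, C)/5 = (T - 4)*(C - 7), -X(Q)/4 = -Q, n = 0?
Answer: -168768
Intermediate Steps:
X(Q) = 4*Q (X(Q) = -(-4)*Q = 4*Q)
W(T, C) = 5*(-7 + C)*(-4 + T) (W(T, C) = 5*((T - 4)*(C - 7)) = 5*((-4 + T)*(-7 + C)) = 5*((-7 + C)*(-4 + T)) = 5*(-7 + C)*(-4 + T))
V = 19321 (V = ((140 - 140*0 - 20*14 + 5*14*(4*0)) + 279)² = ((140 - 35*0 - 280 + 5*14*0) + 279)² = ((140 + 0 - 280 + 0) + 279)² = (-140 + 279)² = 139² = 19321)
(1616 + k) - V = (1616 - 151063) - 1*19321 = -149447 - 19321 = -168768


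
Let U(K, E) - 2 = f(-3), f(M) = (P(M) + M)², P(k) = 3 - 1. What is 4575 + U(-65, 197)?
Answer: 4578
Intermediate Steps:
P(k) = 2
f(M) = (2 + M)²
U(K, E) = 3 (U(K, E) = 2 + (2 - 3)² = 2 + (-1)² = 2 + 1 = 3)
4575 + U(-65, 197) = 4575 + 3 = 4578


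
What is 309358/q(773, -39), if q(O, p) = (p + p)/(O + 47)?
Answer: -126836780/39 ≈ -3.2522e+6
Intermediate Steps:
q(O, p) = 2*p/(47 + O) (q(O, p) = (2*p)/(47 + O) = 2*p/(47 + O))
309358/q(773, -39) = 309358/((2*(-39)/(47 + 773))) = 309358/((2*(-39)/820)) = 309358/((2*(-39)*(1/820))) = 309358/(-39/410) = 309358*(-410/39) = -126836780/39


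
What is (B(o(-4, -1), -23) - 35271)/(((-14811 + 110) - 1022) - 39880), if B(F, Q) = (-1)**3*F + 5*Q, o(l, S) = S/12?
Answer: 424631/667236 ≈ 0.63640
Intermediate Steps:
o(l, S) = S/12 (o(l, S) = S*(1/12) = S/12)
B(F, Q) = -F + 5*Q
(B(o(-4, -1), -23) - 35271)/(((-14811 + 110) - 1022) - 39880) = ((-(-1)/12 + 5*(-23)) - 35271)/(((-14811 + 110) - 1022) - 39880) = ((-1*(-1/12) - 115) - 35271)/((-14701 - 1022) - 39880) = ((1/12 - 115) - 35271)/(-15723 - 39880) = (-1379/12 - 35271)/(-55603) = -424631/12*(-1/55603) = 424631/667236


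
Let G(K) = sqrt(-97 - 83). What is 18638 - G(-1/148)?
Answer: 18638 - 6*I*sqrt(5) ≈ 18638.0 - 13.416*I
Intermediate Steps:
G(K) = 6*I*sqrt(5) (G(K) = sqrt(-180) = 6*I*sqrt(5))
18638 - G(-1/148) = 18638 - 6*I*sqrt(5)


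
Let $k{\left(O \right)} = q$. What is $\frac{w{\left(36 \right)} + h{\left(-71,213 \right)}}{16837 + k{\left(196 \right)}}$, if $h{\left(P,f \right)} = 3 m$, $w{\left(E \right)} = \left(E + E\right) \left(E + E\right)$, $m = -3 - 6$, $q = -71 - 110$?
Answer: $\frac{1719}{5552} \approx 0.30962$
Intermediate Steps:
$q = -181$
$m = -9$
$k{\left(O \right)} = -181$
$w{\left(E \right)} = 4 E^{2}$ ($w{\left(E \right)} = 2 E 2 E = 4 E^{2}$)
$h{\left(P,f \right)} = -27$ ($h{\left(P,f \right)} = 3 \left(-9\right) = -27$)
$\frac{w{\left(36 \right)} + h{\left(-71,213 \right)}}{16837 + k{\left(196 \right)}} = \frac{4 \cdot 36^{2} - 27}{16837 - 181} = \frac{4 \cdot 1296 - 27}{16656} = \left(5184 - 27\right) \frac{1}{16656} = 5157 \cdot \frac{1}{16656} = \frac{1719}{5552}$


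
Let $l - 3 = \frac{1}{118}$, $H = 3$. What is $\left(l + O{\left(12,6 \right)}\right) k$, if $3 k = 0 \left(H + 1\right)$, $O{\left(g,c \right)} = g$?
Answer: $0$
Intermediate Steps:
$k = 0$ ($k = \frac{0 \left(3 + 1\right)}{3} = \frac{0 \cdot 4}{3} = \frac{1}{3} \cdot 0 = 0$)
$l = \frac{355}{118}$ ($l = 3 + \frac{1}{118} = \frac{355}{118} \approx 3.0085$)
$\left(l + O{\left(12,6 \right)}\right) k = \left(\frac{355}{118} + 12\right) 0 = \frac{1771}{118} \cdot 0 = 0$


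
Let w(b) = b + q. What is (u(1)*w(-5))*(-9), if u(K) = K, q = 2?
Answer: 27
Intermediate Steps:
w(b) = 2 + b (w(b) = b + 2 = 2 + b)
(u(1)*w(-5))*(-9) = (1*(2 - 5))*(-9) = (1*(-3))*(-9) = -3*(-9) = 27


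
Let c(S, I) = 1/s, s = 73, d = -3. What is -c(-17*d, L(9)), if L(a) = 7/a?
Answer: -1/73 ≈ -0.013699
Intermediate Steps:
c(S, I) = 1/73
-c(-17*d, L(9)) = -1*1/73 = -1/73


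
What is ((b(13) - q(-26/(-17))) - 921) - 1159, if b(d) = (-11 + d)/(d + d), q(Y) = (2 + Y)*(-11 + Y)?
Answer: -7688691/3757 ≈ -2046.5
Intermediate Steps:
q(Y) = (-11 + Y)*(2 + Y)
b(d) = (-11 + d)/(2*d) (b(d) = (-11 + d)/((2*d)) = (-11 + d)*(1/(2*d)) = (-11 + d)/(2*d))
((b(13) - q(-26/(-17))) - 921) - 1159 = (((1/2)*(-11 + 13)/13 - (-22 + (-26/(-17))**2 - (-234)/(-17))) - 921) - 1159 = (((1/2)*(1/13)*2 - (-22 + (-26*(-1/17))**2 - (-234)*(-1)/17)) - 921) - 1159 = ((1/13 - (-22 + (26/17)**2 - 9*26/17)) - 921) - 1159 = ((1/13 - (-22 + 676/289 - 234/17)) - 921) - 1159 = ((1/13 - 1*(-9660/289)) - 921) - 1159 = ((1/13 + 9660/289) - 921) - 1159 = (125869/3757 - 921) - 1159 = -3334328/3757 - 1159 = -7688691/3757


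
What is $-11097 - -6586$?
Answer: $-4511$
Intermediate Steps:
$-11097 - -6586 = -11097 + 6586 = -4511$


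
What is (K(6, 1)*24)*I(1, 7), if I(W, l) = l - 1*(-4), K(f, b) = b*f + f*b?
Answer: 3168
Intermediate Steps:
K(f, b) = 2*b*f (K(f, b) = b*f + b*f = 2*b*f)
I(W, l) = 4 + l (I(W, l) = l + 4 = 4 + l)
(K(6, 1)*24)*I(1, 7) = ((2*1*6)*24)*(4 + 7) = (12*24)*11 = 288*11 = 3168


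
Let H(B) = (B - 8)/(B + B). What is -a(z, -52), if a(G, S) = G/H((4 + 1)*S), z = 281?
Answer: -36530/67 ≈ -545.22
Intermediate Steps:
H(B) = (-8 + B)/(2*B) (H(B) = (-8 + B)/((2*B)) = (-8 + B)*(1/(2*B)) = (-8 + B)/(2*B))
a(G, S) = 10*G*S/(-8 + 5*S) (a(G, S) = G/(((-8 + (4 + 1)*S)/(2*(((4 + 1)*S))))) = G/(((-8 + 5*S)/(2*((5*S))))) = G/(((1/(5*S))*(-8 + 5*S)/2)) = G/(((-8 + 5*S)/(10*S))) = G*(10*S/(-8 + 5*S)) = 10*G*S/(-8 + 5*S))
-a(z, -52) = -10*281*(-52)/(-8 + 5*(-52)) = -10*281*(-52)/(-8 - 260) = -10*281*(-52)/(-268) = -10*281*(-52)*(-1)/268 = -1*36530/67 = -36530/67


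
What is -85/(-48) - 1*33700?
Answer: -1617515/48 ≈ -33698.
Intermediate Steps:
-85/(-48) - 1*33700 = -1/48*(-85) - 33700 = 85/48 - 33700 = -1617515/48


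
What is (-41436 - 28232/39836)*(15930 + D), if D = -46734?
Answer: 12711830678328/9959 ≈ 1.2764e+9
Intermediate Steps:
(-41436 - 28232/39836)*(15930 + D) = (-41436 - 28232/39836)*(15930 - 46734) = (-41436 - 28232*1/39836)*(-30804) = (-41436 - 7058/9959)*(-30804) = -412668182/9959*(-30804) = 12711830678328/9959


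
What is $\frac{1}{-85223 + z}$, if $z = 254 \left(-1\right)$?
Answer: $- \frac{1}{85477} \approx -1.1699 \cdot 10^{-5}$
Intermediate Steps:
$z = -254$
$\frac{1}{-85223 + z} = \frac{1}{-85223 - 254} = \frac{1}{-85477} = - \frac{1}{85477}$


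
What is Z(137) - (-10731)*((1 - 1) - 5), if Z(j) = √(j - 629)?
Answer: -53655 + 2*I*√123 ≈ -53655.0 + 22.181*I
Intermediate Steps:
Z(j) = √(-629 + j)
Z(137) - (-10731)*((1 - 1) - 5) = √(-629 + 137) - (-10731)*((1 - 1) - 5) = √(-492) - (-10731)*(0 - 5) = 2*I*√123 - (-10731)*(-5) = 2*I*√123 - 1*53655 = 2*I*√123 - 53655 = -53655 + 2*I*√123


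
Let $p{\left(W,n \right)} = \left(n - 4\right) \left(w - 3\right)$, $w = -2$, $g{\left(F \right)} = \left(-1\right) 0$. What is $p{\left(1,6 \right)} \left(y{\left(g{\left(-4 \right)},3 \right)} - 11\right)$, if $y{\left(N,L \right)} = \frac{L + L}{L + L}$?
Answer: $100$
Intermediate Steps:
$g{\left(F \right)} = 0$
$y{\left(N,L \right)} = 1$ ($y{\left(N,L \right)} = \frac{2 L}{2 L} = 2 L \frac{1}{2 L} = 1$)
$p{\left(W,n \right)} = 20 - 5 n$ ($p{\left(W,n \right)} = \left(n - 4\right) \left(-2 - 3\right) = \left(-4 + n\right) \left(-5\right) = 20 - 5 n$)
$p{\left(1,6 \right)} \left(y{\left(g{\left(-4 \right)},3 \right)} - 11\right) = \left(20 - 30\right) \left(1 - 11\right) = \left(20 - 30\right) \left(-10\right) = \left(-10\right) \left(-10\right) = 100$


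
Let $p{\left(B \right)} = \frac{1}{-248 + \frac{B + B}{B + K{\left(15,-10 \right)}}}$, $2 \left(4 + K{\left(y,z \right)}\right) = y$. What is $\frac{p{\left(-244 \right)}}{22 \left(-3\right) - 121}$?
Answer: $\frac{481}{22124344} \approx 2.1741 \cdot 10^{-5}$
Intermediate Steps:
$K{\left(y,z \right)} = -4 + \frac{y}{2}$
$p{\left(B \right)} = \frac{1}{-248 + \frac{2 B}{\frac{7}{2} + B}}$ ($p{\left(B \right)} = \frac{1}{-248 + \frac{B + B}{B + \left(-4 + \frac{1}{2} \cdot 15\right)}} = \frac{1}{-248 + \frac{2 B}{B + \left(-4 + \frac{15}{2}\right)}} = \frac{1}{-248 + \frac{2 B}{B + \frac{7}{2}}} = \frac{1}{-248 + \frac{2 B}{\frac{7}{2} + B}}$)
$\frac{p{\left(-244 \right)}}{22 \left(-3\right) - 121} = \frac{\frac{1}{4} \frac{1}{434 + 123 \left(-244\right)} \left(-7 - -488\right)}{22 \left(-3\right) - 121} = \frac{\frac{1}{4} \frac{1}{434 - 30012} \left(-7 + 488\right)}{-66 - 121} = \frac{\frac{1}{4} \frac{1}{-29578} \cdot 481}{-187} = \frac{1}{4} \left(- \frac{1}{29578}\right) 481 \left(- \frac{1}{187}\right) = \left(- \frac{481}{118312}\right) \left(- \frac{1}{187}\right) = \frac{481}{22124344}$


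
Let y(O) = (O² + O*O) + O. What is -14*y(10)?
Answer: -2940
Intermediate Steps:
y(O) = O + 2*O² (y(O) = (O² + O²) + O = 2*O² + O = O + 2*O²)
-14*y(10) = -140*(1 + 2*10) = -140*(1 + 20) = -140*21 = -14*210 = -2940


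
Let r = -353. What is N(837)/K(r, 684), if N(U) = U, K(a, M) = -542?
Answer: -837/542 ≈ -1.5443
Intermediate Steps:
N(837)/K(r, 684) = 837/(-542) = 837*(-1/542) = -837/542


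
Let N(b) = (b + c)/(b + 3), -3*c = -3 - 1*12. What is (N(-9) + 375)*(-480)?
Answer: -180320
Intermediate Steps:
c = 5 (c = -(-3 - 1*12)/3 = -(-3 - 12)/3 = -⅓*(-15) = 5)
N(b) = (5 + b)/(3 + b) (N(b) = (b + 5)/(b + 3) = (5 + b)/(3 + b))
(N(-9) + 375)*(-480) = ((5 - 9)/(3 - 9) + 375)*(-480) = (-4/(-6) + 375)*(-480) = (-⅙*(-4) + 375)*(-480) = (⅔ + 375)*(-480) = (1127/3)*(-480) = -180320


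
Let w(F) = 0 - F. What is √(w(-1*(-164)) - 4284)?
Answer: 4*I*√278 ≈ 66.693*I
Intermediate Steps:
w(F) = -F
√(w(-1*(-164)) - 4284) = √(-(-1)*(-164) - 4284) = √(-1*164 - 4284) = √(-164 - 4284) = √(-4448) = 4*I*√278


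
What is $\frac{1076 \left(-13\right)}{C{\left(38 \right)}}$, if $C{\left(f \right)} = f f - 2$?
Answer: $- \frac{6994}{721} \approx -9.7004$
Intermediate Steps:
$C{\left(f \right)} = -2 + f^{2}$ ($C{\left(f \right)} = f^{2} - 2 = -2 + f^{2}$)
$\frac{1076 \left(-13\right)}{C{\left(38 \right)}} = \frac{1076 \left(-13\right)}{-2 + 38^{2}} = - \frac{13988}{-2 + 1444} = - \frac{13988}{1442} = \left(-13988\right) \frac{1}{1442} = - \frac{6994}{721}$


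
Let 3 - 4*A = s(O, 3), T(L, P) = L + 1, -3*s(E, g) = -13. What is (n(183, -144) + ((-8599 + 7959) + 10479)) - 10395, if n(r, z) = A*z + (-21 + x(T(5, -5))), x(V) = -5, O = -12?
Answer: -534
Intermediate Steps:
s(E, g) = 13/3 (s(E, g) = -1/3*(-13) = 13/3)
T(L, P) = 1 + L
A = -1/3 (A = 3/4 - 1/4*13/3 = 3/4 - 13/12 = -1/3 ≈ -0.33333)
n(r, z) = -26 - z/3 (n(r, z) = -z/3 + (-21 - 5) = -z/3 - 26 = -26 - z/3)
(n(183, -144) + ((-8599 + 7959) + 10479)) - 10395 = ((-26 - 1/3*(-144)) + ((-8599 + 7959) + 10479)) - 10395 = ((-26 + 48) + (-640 + 10479)) - 10395 = (22 + 9839) - 10395 = 9861 - 10395 = -534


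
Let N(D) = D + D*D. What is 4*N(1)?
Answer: 8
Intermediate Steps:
N(D) = D + D²
4*N(1) = 4*(1*(1 + 1)) = 4*(1*2) = 4*2 = 8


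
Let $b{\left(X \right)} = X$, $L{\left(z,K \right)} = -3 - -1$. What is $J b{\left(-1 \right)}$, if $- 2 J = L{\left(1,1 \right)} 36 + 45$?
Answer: $- \frac{27}{2} \approx -13.5$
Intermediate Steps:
$L{\left(z,K \right)} = -2$ ($L{\left(z,K \right)} = -3 + 1 = -2$)
$J = \frac{27}{2}$ ($J = - \frac{\left(-2\right) 36 + 45}{2} = - \frac{-72 + 45}{2} = \left(- \frac{1}{2}\right) \left(-27\right) = \frac{27}{2} \approx 13.5$)
$J b{\left(-1 \right)} = \frac{27}{2} \left(-1\right) = - \frac{27}{2}$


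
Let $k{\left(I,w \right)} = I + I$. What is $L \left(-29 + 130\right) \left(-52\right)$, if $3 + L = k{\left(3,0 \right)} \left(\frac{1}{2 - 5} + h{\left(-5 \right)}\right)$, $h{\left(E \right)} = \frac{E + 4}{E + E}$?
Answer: $\frac{115544}{5} \approx 23109.0$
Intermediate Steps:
$k{\left(I,w \right)} = 2 I$
$h{\left(E \right)} = \frac{4 + E}{2 E}$
$L = - \frac{22}{5}$ ($L = -3 + 2 \cdot 3 \left(\frac{1}{2 - 5} + \frac{4 - 5}{2 \left(-5\right)}\right) = -3 + 6 \left(\frac{1}{-3} + \frac{1}{2} \left(- \frac{1}{5}\right) \left(-1\right)\right) = -3 + 6 \left(- \frac{1}{3} + \frac{1}{10}\right) = -3 + 6 \left(- \frac{7}{30}\right) = -3 - \frac{7}{5} = - \frac{22}{5} \approx -4.4$)
$L \left(-29 + 130\right) \left(-52\right) = - \frac{22 \left(-29 + 130\right) \left(-52\right)}{5} = - \frac{22 \cdot 101 \left(-52\right)}{5} = \left(- \frac{22}{5}\right) \left(-5252\right) = \frac{115544}{5}$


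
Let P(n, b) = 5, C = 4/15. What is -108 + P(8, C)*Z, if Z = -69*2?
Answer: -798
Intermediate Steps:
C = 4/15 (C = 4*(1/15) = 4/15 ≈ 0.26667)
Z = -138
-108 + P(8, C)*Z = -108 + 5*(-138) = -108 - 690 = -798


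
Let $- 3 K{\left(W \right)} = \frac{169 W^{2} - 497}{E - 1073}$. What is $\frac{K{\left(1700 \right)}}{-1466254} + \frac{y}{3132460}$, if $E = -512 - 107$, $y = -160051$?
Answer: $- \frac{680283914594471}{5828494164141960} \approx -0.11672$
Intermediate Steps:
$E = -619$
$K{\left(W \right)} = - \frac{497}{5076} + \frac{169 W^{2}}{5076}$ ($K{\left(W \right)} = - \frac{\left(169 W^{2} - 497\right) \frac{1}{-619 - 1073}}{3} = - \frac{\left(-497 + 169 W^{2}\right) \frac{1}{-1692}}{3} = - \frac{\left(-497 + 169 W^{2}\right) \left(- \frac{1}{1692}\right)}{3} = - \frac{\frac{497}{1692} - \frac{169 W^{2}}{1692}}{3} = - \frac{497}{5076} + \frac{169 W^{2}}{5076}$)
$\frac{K{\left(1700 \right)}}{-1466254} + \frac{y}{3132460} = \frac{- \frac{497}{5076} + \frac{169 \cdot 1700^{2}}{5076}}{-1466254} - \frac{160051}{3132460} = \left(- \frac{497}{5076} + \frac{169}{5076} \cdot 2890000\right) \left(- \frac{1}{1466254}\right) - \frac{160051}{3132460} = \left(- \frac{497}{5076} + \frac{122102500}{1269}\right) \left(- \frac{1}{1466254}\right) - \frac{160051}{3132460} = \frac{488409503}{5076} \left(- \frac{1}{1466254}\right) - \frac{160051}{3132460} = - \frac{488409503}{7442705304} - \frac{160051}{3132460} = - \frac{680283914594471}{5828494164141960}$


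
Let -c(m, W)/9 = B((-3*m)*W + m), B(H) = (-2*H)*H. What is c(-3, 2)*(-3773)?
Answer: -15280650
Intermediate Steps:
B(H) = -2*H²
c(m, W) = 18*(m - 3*W*m)² (c(m, W) = -(-18)*((-3*m)*W + m)² = -(-18)*(-3*W*m + m)² = -(-18)*(m - 3*W*m)² = 18*(m - 3*W*m)²)
c(-3, 2)*(-3773) = (18*(-3)²*(-1 + 3*2)²)*(-3773) = (18*9*(-1 + 6)²)*(-3773) = (18*9*5²)*(-3773) = (18*9*25)*(-3773) = 4050*(-3773) = -15280650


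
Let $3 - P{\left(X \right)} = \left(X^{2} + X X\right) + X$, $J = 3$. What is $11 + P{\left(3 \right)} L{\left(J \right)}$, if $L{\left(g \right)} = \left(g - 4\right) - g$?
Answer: $83$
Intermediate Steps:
$L{\left(g \right)} = -4$ ($L{\left(g \right)} = \left(g - 4\right) - g = \left(-4 + g\right) - g = -4$)
$P{\left(X \right)} = 3 - X - 2 X^{2}$ ($P{\left(X \right)} = 3 - \left(\left(X^{2} + X X\right) + X\right) = 3 - \left(\left(X^{2} + X^{2}\right) + X\right) = 3 - \left(2 X^{2} + X\right) = 3 - \left(X + 2 X^{2}\right) = 3 - X - 2 X^{2}$)
$11 + P{\left(3 \right)} L{\left(J \right)} = 11 + \left(3 - 3 - 2 \cdot 3^{2}\right) \left(-4\right) = 11 + \left(3 - 3 - 18\right) \left(-4\right) = 11 - -72 = 11 + 72 = 83$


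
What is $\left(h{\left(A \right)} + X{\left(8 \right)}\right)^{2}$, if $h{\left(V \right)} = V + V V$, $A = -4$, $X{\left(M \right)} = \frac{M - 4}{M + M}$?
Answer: $\frac{2401}{16} \approx 150.06$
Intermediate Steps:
$X{\left(M \right)} = \frac{-4 + M}{2 M}$
$h{\left(V \right)} = V + V^{2}$
$\left(h{\left(A \right)} + X{\left(8 \right)}\right)^{2} = \left(- 4 \left(1 - 4\right) + \frac{-4 + 8}{2 \cdot 8}\right)^{2} = \left(\left(-4\right) \left(-3\right) + \frac{1}{2} \cdot \frac{1}{8} \cdot 4\right)^{2} = \left(12 + \frac{1}{4}\right)^{2} = \left(\frac{49}{4}\right)^{2} = \frac{2401}{16}$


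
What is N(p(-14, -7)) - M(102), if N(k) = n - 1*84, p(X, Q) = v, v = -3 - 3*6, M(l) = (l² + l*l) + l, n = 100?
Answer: -20894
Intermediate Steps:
M(l) = l + 2*l² (M(l) = (l² + l²) + l = 2*l² + l = l + 2*l²)
v = -21 (v = -3 - 18 = -21)
p(X, Q) = -21
N(k) = 16 (N(k) = 100 - 1*84 = 100 - 84 = 16)
N(p(-14, -7)) - M(102) = 16 - 102*(1 + 2*102) = 16 - 102*(1 + 204) = 16 - 102*205 = 16 - 1*20910 = 16 - 20910 = -20894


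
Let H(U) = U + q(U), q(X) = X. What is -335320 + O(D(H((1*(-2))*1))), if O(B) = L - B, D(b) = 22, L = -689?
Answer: -336031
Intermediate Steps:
H(U) = 2*U (H(U) = U + U = 2*U)
O(B) = -689 - B
-335320 + O(D(H((1*(-2))*1))) = -335320 + (-689 - 1*22) = -335320 + (-689 - 22) = -335320 - 711 = -336031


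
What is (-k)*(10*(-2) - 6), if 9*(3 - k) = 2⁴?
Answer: 286/9 ≈ 31.778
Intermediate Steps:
k = 11/9 (k = 3 - ⅑*2⁴ = 3 - ⅑*16 = 3 - 16/9 = 11/9 ≈ 1.2222)
(-k)*(10*(-2) - 6) = (-1*11/9)*(10*(-2) - 6) = -11*(-20 - 6)/9 = -11/9*(-26) = 286/9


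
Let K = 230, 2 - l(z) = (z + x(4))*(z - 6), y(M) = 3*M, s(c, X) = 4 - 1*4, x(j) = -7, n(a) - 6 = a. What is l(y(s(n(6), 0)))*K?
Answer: -9200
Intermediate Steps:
n(a) = 6 + a
s(c, X) = 0 (s(c, X) = 4 - 4 = 0)
l(z) = 2 - (-7 + z)*(-6 + z) (l(z) = 2 - (z - 7)*(z - 6) = 2 - (-7 + z)*(-6 + z))
l(y(s(n(6), 0)))*K = (-40 - (3*0)² + 13*(3*0))*230 = (-40 - 1*0² + 13*0)*230 = (-40 - 1*0 + 0)*230 = (-40 + 0 + 0)*230 = -40*230 = -9200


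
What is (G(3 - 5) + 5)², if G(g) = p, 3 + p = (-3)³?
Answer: 625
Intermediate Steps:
p = -30 (p = -3 + (-3)³ = -3 - 27 = -30)
G(g) = -30
(G(3 - 5) + 5)² = (-30 + 5)² = (-25)² = 625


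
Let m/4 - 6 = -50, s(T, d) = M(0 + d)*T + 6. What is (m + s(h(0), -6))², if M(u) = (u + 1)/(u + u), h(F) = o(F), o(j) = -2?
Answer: 1050625/36 ≈ 29184.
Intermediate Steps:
h(F) = -2
M(u) = (1 + u)/(2*u) (M(u) = (1 + u)/((2*u)) = (1 + u)*(1/(2*u)) = (1 + u)/(2*u))
s(T, d) = 6 + T*(1 + d)/(2*d) (s(T, d) = ((1 + (0 + d))/(2*(0 + d)))*T + 6 = ((1 + d)/(2*d))*T + 6 = T*(1 + d)/(2*d) + 6 = 6 + T*(1 + d)/(2*d))
m = -176 (m = 24 + 4*(-50) = 24 - 200 = -176)
(m + s(h(0), -6))² = (-176 + (6 + (½)*(-2) + (½)*(-2)/(-6)))² = (-176 + (6 - 1 + (½)*(-2)*(-⅙)))² = (-176 + (6 - 1 + ⅙))² = (-176 + 31/6)² = (-1025/6)² = 1050625/36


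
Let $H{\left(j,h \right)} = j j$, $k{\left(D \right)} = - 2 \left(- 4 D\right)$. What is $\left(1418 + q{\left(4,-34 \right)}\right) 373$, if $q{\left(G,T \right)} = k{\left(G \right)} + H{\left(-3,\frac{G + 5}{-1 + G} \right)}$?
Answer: $544207$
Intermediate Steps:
$k{\left(D \right)} = 8 D$
$H{\left(j,h \right)} = j^{2}$
$q{\left(G,T \right)} = 9 + 8 G$ ($q{\left(G,T \right)} = 8 G + \left(-3\right)^{2} = 8 G + 9 = 9 + 8 G$)
$\left(1418 + q{\left(4,-34 \right)}\right) 373 = \left(1418 + \left(9 + 8 \cdot 4\right)\right) 373 = \left(1418 + \left(9 + 32\right)\right) 373 = \left(1418 + 41\right) 373 = 1459 \cdot 373 = 544207$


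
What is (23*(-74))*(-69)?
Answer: 117438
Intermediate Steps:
(23*(-74))*(-69) = -1702*(-69) = 117438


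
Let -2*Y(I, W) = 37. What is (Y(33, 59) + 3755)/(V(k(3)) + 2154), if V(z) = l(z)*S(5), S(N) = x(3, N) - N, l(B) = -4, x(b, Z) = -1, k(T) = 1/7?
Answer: 2491/1452 ≈ 1.7156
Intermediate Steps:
k(T) = ⅐ (k(T) = 1*(⅐) = ⅐)
Y(I, W) = -37/2 (Y(I, W) = -½*37 = -37/2)
S(N) = -1 - N
V(z) = 24 (V(z) = -4*(-1 - 1*5) = -4*(-1 - 5) = -4*(-6) = 24)
(Y(33, 59) + 3755)/(V(k(3)) + 2154) = (-37/2 + 3755)/(24 + 2154) = (7473/2)/2178 = (7473/2)*(1/2178) = 2491/1452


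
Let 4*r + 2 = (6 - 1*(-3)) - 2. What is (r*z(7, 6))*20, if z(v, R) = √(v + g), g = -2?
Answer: 25*√5 ≈ 55.902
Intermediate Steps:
z(v, R) = √(-2 + v) (z(v, R) = √(v - 2) = √(-2 + v))
r = 5/4 (r = -½ + ((6 - 1*(-3)) - 2)/4 = -½ + ((6 + 3) - 2)/4 = -½ + (9 - 2)/4 = -½ + (¼)*7 = -½ + 7/4 = 5/4 ≈ 1.2500)
(r*z(7, 6))*20 = (5*√(-2 + 7)/4)*20 = (5*√5/4)*20 = 25*√5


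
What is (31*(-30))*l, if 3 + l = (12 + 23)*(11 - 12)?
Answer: 35340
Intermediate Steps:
l = -38 (l = -3 + (12 + 23)*(11 - 12) = -3 + 35*(-1) = -3 - 35 = -38)
(31*(-30))*l = (31*(-30))*(-38) = -930*(-38) = 35340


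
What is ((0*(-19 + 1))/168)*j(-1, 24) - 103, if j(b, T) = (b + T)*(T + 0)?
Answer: -103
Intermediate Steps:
j(b, T) = T*(T + b) (j(b, T) = (T + b)*T = T*(T + b))
((0*(-19 + 1))/168)*j(-1, 24) - 103 = ((0*(-19 + 1))/168)*(24*(24 - 1)) - 103 = ((0*(-18))*(1/168))*(24*23) - 103 = (0*(1/168))*552 - 103 = 0*552 - 103 = 0 - 103 = -103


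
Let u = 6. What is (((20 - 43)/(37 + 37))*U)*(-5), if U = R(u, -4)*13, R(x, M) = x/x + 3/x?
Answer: 4485/148 ≈ 30.304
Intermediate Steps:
R(x, M) = 1 + 3/x
U = 39/2 (U = ((3 + 6)/6)*13 = ((1/6)*9)*13 = (3/2)*13 = 39/2 ≈ 19.500)
(((20 - 43)/(37 + 37))*U)*(-5) = (((20 - 43)/(37 + 37))*(39/2))*(-5) = (-23/74*(39/2))*(-5) = (-23*1/74*(39/2))*(-5) = -23/74*39/2*(-5) = -897/148*(-5) = 4485/148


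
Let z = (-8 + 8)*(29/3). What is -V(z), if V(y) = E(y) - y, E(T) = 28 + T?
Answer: -28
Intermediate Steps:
z = 0 (z = 0*(29*(1/3)) = 0*(29/3) = 0)
V(y) = 28 (V(y) = (28 + y) - y = 28)
-V(z) = -1*28 = -28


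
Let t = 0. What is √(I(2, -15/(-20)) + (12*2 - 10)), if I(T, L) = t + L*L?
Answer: √233/4 ≈ 3.8161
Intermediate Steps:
I(T, L) = L² (I(T, L) = 0 + L*L = 0 + L² = L²)
√(I(2, -15/(-20)) + (12*2 - 10)) = √((-15/(-20))² + (12*2 - 10)) = √((-15*(-1/20))² + (24 - 10)) = √((¾)² + 14) = √(9/16 + 14) = √(233/16) = √233/4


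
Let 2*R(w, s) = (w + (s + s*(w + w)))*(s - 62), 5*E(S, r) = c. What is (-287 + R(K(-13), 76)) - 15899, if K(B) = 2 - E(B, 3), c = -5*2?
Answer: -11370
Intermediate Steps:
c = -10
E(S, r) = -2 (E(S, r) = (⅕)*(-10) = -2)
K(B) = 4 (K(B) = 2 - 1*(-2) = 2 + 2 = 4)
R(w, s) = (-62 + s)*(s + w + 2*s*w)/2 (R(w, s) = ((w + (s + s*(w + w)))*(s - 62))/2 = ((w + (s + s*(2*w)))*(-62 + s))/2 = ((w + (s + 2*s*w))*(-62 + s))/2 = ((s + w + 2*s*w)*(-62 + s))/2 = ((-62 + s)*(s + w + 2*s*w))/2 = (-62 + s)*(s + w + 2*s*w)/2)
(-287 + R(K(-13), 76)) - 15899 = (-287 + ((½)*76² - 31*76 - 31*4 + 4*76² - 123/2*76*4)) - 15899 = (-287 + ((½)*5776 - 2356 - 124 + 4*5776 - 18696)) - 15899 = (-287 + (2888 - 2356 - 124 + 23104 - 18696)) - 15899 = (-287 + 4816) - 15899 = 4529 - 15899 = -11370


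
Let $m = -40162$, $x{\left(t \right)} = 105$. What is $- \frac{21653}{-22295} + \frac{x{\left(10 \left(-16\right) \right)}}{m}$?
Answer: $\frac{867286811}{895411790} \approx 0.96859$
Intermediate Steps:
$- \frac{21653}{-22295} + \frac{x{\left(10 \left(-16\right) \right)}}{m} = - \frac{21653}{-22295} + \frac{105}{-40162} = \left(-21653\right) \left(- \frac{1}{22295}\right) + 105 \left(- \frac{1}{40162}\right) = \frac{21653}{22295} - \frac{105}{40162} = \frac{867286811}{895411790}$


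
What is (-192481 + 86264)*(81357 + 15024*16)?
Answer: -34174363797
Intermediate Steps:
(-192481 + 86264)*(81357 + 15024*16) = -106217*(81357 + 240384) = -106217*321741 = -34174363797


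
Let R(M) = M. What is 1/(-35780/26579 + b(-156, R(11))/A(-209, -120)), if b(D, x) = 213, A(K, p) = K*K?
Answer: -1160997299/1557244853 ≈ -0.74555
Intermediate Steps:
A(K, p) = K²
1/(-35780/26579 + b(-156, R(11))/A(-209, -120)) = 1/(-35780/26579 + 213/((-209)²)) = 1/(-35780*1/26579 + 213/43681) = 1/(-35780/26579 + 213*(1/43681)) = 1/(-35780/26579 + 213/43681) = 1/(-1557244853/1160997299) = -1160997299/1557244853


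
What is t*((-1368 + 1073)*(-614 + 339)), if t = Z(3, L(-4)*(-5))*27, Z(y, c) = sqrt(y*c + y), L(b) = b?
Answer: 6571125*sqrt(7) ≈ 1.7386e+7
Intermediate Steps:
Z(y, c) = sqrt(y + c*y) (Z(y, c) = sqrt(c*y + y) = sqrt(y + c*y))
t = 81*sqrt(7) (t = sqrt(3*(1 - 4*(-5)))*27 = sqrt(3*(1 + 20))*27 = sqrt(3*21)*27 = sqrt(63)*27 = (3*sqrt(7))*27 = 81*sqrt(7) ≈ 214.31)
t*((-1368 + 1073)*(-614 + 339)) = (81*sqrt(7))*((-1368 + 1073)*(-614 + 339)) = (81*sqrt(7))*(-295*(-275)) = (81*sqrt(7))*81125 = 6571125*sqrt(7)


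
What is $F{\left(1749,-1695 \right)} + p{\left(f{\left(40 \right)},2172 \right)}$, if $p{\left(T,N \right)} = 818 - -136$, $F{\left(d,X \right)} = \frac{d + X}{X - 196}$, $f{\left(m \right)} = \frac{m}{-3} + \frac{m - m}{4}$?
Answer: $\frac{1803960}{1891} \approx 953.97$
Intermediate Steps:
$f{\left(m \right)} = - \frac{m}{3}$ ($f{\left(m \right)} = m \left(- \frac{1}{3}\right) + 0 \cdot \frac{1}{4} = - \frac{m}{3} + 0 = - \frac{m}{3}$)
$F{\left(d,X \right)} = \frac{X + d}{-196 + X}$
$p{\left(T,N \right)} = 954$ ($p{\left(T,N \right)} = 818 + 136 = 954$)
$F{\left(1749,-1695 \right)} + p{\left(f{\left(40 \right)},2172 \right)} = \frac{-1695 + 1749}{-196 - 1695} + 954 = \frac{1}{-1891} \cdot 54 + 954 = \left(- \frac{1}{1891}\right) 54 + 954 = - \frac{54}{1891} + 954 = \frac{1803960}{1891}$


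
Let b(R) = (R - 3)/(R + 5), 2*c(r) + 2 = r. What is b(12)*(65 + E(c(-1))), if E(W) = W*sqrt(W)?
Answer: 585/17 - 27*I*sqrt(6)/68 ≈ 34.412 - 0.97259*I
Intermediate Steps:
c(r) = -1 + r/2
b(R) = (-3 + R)/(5 + R)
E(W) = W**(3/2)
b(12)*(65 + E(c(-1))) = ((-3 + 12)/(5 + 12))*(65 + (-1 + (1/2)*(-1))**(3/2)) = (9/17)*(65 + (-1 - 1/2)**(3/2)) = ((1/17)*9)*(65 + (-3/2)**(3/2)) = 9*(65 - 3*I*sqrt(6)/4)/17 = 585/17 - 27*I*sqrt(6)/68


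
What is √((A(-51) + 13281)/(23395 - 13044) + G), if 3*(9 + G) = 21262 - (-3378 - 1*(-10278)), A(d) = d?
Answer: 5*√184357034103/31053 ≈ 69.135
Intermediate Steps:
G = 14335/3 (G = -9 + (21262 - (-3378 - 1*(-10278)))/3 = -9 + (21262 - (-3378 + 10278))/3 = -9 + (21262 - 1*6900)/3 = -9 + (21262 - 6900)/3 = -9 + (⅓)*14362 = -9 + 14362/3 = 14335/3 ≈ 4778.3)
√((A(-51) + 13281)/(23395 - 13044) + G) = √((-51 + 13281)/(23395 - 13044) + 14335/3) = √(13230/10351 + 14335/3) = √(148421275/31053) = 5*√184357034103/31053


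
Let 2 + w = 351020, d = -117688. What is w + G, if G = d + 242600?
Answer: 475930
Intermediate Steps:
w = 351018 (w = -2 + 351020 = 351018)
G = 124912 (G = -117688 + 242600 = 124912)
w + G = 351018 + 124912 = 475930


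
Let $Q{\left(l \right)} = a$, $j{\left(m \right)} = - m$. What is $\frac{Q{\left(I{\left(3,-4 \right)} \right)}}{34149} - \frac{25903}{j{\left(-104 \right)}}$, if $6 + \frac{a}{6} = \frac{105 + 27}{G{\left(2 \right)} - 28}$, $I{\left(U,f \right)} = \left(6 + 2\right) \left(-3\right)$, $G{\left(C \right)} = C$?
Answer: $- \frac{294856153}{1183832} \approx -249.07$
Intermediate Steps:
$I{\left(U,f \right)} = -24$ ($I{\left(U,f \right)} = 8 \left(-3\right) = -24$)
$a = - \frac{864}{13}$ ($a = -36 + 6 \frac{105 + 27}{2 - 28} = -36 + 6 \frac{132}{-26} = -36 + 6 \cdot 132 \left(- \frac{1}{26}\right) = -36 + 6 \left(- \frac{66}{13}\right) = -36 - \frac{396}{13} = - \frac{864}{13} \approx -66.462$)
$Q{\left(l \right)} = - \frac{864}{13}$
$\frac{Q{\left(I{\left(3,-4 \right)} \right)}}{34149} - \frac{25903}{j{\left(-104 \right)}} = - \frac{864}{13 \cdot 34149} - \frac{25903}{\left(-1\right) \left(-104\right)} = \left(- \frac{864}{13}\right) \frac{1}{34149} - \frac{25903}{104} = - \frac{288}{147979} - \frac{25903}{104} = - \frac{294856153}{1183832}$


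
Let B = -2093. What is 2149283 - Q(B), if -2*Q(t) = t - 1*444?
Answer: 4296029/2 ≈ 2.1480e+6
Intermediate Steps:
Q(t) = 222 - t/2 (Q(t) = -(t - 1*444)/2 = -(t - 444)/2 = -(-444 + t)/2 = 222 - t/2)
2149283 - Q(B) = 2149283 - (222 - ½*(-2093)) = 2149283 - (222 + 2093/2) = 2149283 - 1*2537/2 = 2149283 - 2537/2 = 4296029/2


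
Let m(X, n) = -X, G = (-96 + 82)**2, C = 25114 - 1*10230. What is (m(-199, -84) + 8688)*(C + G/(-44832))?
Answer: 1482527767001/11208 ≈ 1.3227e+8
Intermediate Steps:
C = 14884 (C = 25114 - 10230 = 14884)
G = 196 (G = (-14)**2 = 196)
(m(-199, -84) + 8688)*(C + G/(-44832)) = (-1*(-199) + 8688)*(14884 + 196/(-44832)) = (199 + 8688)*(14884 + 196*(-1/44832)) = 8887*(14884 - 49/11208) = 8887*(166819823/11208) = 1482527767001/11208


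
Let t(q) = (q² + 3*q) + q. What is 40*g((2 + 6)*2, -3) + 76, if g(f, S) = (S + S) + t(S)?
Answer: -284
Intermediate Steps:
t(q) = q² + 4*q
g(f, S) = 2*S + S*(4 + S) (g(f, S) = (S + S) + S*(4 + S) = 2*S + S*(4 + S))
40*g((2 + 6)*2, -3) + 76 = 40*(-3*(6 - 3)) + 76 = 40*(-3*3) + 76 = 40*(-9) + 76 = -360 + 76 = -284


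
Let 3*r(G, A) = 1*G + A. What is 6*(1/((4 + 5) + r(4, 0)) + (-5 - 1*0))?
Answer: -912/31 ≈ -29.419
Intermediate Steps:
r(G, A) = A/3 + G/3 (r(G, A) = (1*G + A)/3 = (G + A)/3 = (A + G)/3 = A/3 + G/3)
6*(1/((4 + 5) + r(4, 0)) + (-5 - 1*0)) = 6*(1/((4 + 5) + ((⅓)*0 + (⅓)*4)) + (-5 - 1*0)) = 6*(1/(9 + (0 + 4/3)) + (-5 + 0)) = 6*(1/(9 + 4/3) - 5) = 6*(1/(31/3) - 5) = 6*(3/31 - 5) = 6*(-152/31) = -912/31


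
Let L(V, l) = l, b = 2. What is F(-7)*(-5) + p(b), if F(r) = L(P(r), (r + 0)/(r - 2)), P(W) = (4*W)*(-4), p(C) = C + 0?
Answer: -17/9 ≈ -1.8889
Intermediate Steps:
p(C) = C
P(W) = -16*W
F(r) = r/(-2 + r) (F(r) = (r + 0)/(r - 2) = r/(-2 + r))
F(-7)*(-5) + p(b) = -7/(-2 - 7)*(-5) + 2 = -7/(-9)*(-5) + 2 = -7*(-1/9)*(-5) + 2 = (7/9)*(-5) + 2 = -35/9 + 2 = -17/9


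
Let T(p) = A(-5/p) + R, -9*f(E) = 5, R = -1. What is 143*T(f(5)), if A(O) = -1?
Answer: -286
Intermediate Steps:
f(E) = -5/9 (f(E) = -1/9*5 = -5/9)
T(p) = -2 (T(p) = -1 - 1 = -2)
143*T(f(5)) = 143*(-2) = -286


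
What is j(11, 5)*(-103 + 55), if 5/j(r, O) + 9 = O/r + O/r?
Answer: 2640/89 ≈ 29.663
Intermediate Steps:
j(r, O) = 5/(-9 + 2*O/r) (j(r, O) = 5/(-9 + (O/r + O/r)) = 5/(-9 + 2*O/r))
j(11, 5)*(-103 + 55) = (5*11/(-9*11 + 2*5))*(-103 + 55) = (5*11/(-99 + 10))*(-48) = (5*11/(-89))*(-48) = (5*11*(-1/89))*(-48) = -55/89*(-48) = 2640/89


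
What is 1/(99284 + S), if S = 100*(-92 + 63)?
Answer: 1/96384 ≈ 1.0375e-5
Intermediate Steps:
S = -2900 (S = 100*(-29) = -2900)
1/(99284 + S) = 1/(99284 - 2900) = 1/96384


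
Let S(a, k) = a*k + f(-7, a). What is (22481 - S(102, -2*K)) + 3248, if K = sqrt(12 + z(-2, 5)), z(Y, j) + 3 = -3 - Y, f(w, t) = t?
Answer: 25627 + 408*sqrt(2) ≈ 26204.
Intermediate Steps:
z(Y, j) = -6 - Y (z(Y, j) = -3 + (-3 - Y) = -6 - Y)
K = 2*sqrt(2) (K = sqrt(12 + (-6 - 1*(-2))) = sqrt(12 + (-6 + 2)) = sqrt(12 - 4) = sqrt(8) = 2*sqrt(2) ≈ 2.8284)
S(a, k) = a + a*k (S(a, k) = a*k + a = a + a*k)
(22481 - S(102, -2*K)) + 3248 = (22481 - 102*(1 - 4*sqrt(2))) + 3248 = (22481 - (102 - 408*sqrt(2))) + 3248 = (22481 + (-102 + 408*sqrt(2))) + 3248 = (22379 + 408*sqrt(2)) + 3248 = 25627 + 408*sqrt(2)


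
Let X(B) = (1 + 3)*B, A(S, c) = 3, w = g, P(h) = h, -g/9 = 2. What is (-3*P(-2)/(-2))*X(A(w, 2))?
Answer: -36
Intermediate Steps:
g = -18 (g = -9*2 = -18)
w = -18
X(B) = 4*B
(-3*P(-2)/(-2))*X(A(w, 2)) = (-(-6)/(-2))*(4*3) = -(-6)*(-1)/2*12 = -3*1*12 = -3*12 = -36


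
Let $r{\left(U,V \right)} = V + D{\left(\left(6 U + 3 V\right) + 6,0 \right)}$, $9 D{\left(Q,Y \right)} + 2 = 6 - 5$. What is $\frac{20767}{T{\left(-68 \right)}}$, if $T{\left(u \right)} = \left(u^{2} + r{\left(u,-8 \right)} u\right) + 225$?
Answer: $\frac{186903}{48605} \approx 3.8453$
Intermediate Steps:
$D{\left(Q,Y \right)} = - \frac{1}{9}$ ($D{\left(Q,Y \right)} = - \frac{2}{9} + \frac{6 - 5}{9} = - \frac{2}{9} + \frac{1}{9} \cdot 1 = - \frac{2}{9} + \frac{1}{9} = - \frac{1}{9}$)
$r{\left(U,V \right)} = - \frac{1}{9} + V$ ($r{\left(U,V \right)} = V - \frac{1}{9} = - \frac{1}{9} + V$)
$T{\left(u \right)} = 225 + u^{2} - \frac{73 u}{9}$ ($T{\left(u \right)} = \left(u^{2} + \left(- \frac{1}{9} - 8\right) u\right) + 225 = \left(u^{2} - \frac{73 u}{9}\right) + 225 = 225 + u^{2} - \frac{73 u}{9}$)
$\frac{20767}{T{\left(-68 \right)}} = \frac{20767}{225 + \left(-68\right)^{2} - - \frac{4964}{9}} = \frac{20767}{225 + 4624 + \frac{4964}{9}} = \frac{20767}{\frac{48605}{9}} = 20767 \cdot \frac{9}{48605} = \frac{186903}{48605}$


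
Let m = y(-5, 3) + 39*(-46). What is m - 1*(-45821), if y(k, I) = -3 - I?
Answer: 44021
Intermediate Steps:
m = -1800 (m = (-3 - 1*3) + 39*(-46) = (-3 - 3) - 1794 = -6 - 1794 = -1800)
m - 1*(-45821) = -1800 - 1*(-45821) = -1800 + 45821 = 44021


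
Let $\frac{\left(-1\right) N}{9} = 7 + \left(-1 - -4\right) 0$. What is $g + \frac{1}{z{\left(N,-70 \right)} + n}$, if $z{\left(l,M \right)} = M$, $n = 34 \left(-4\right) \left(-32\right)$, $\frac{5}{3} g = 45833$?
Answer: $\frac{588770723}{21410} \approx 27500.0$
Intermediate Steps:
$g = \frac{137499}{5}$ ($g = \frac{3}{5} \cdot 45833 = \frac{137499}{5} \approx 27500.0$)
$n = 4352$ ($n = \left(-136\right) \left(-32\right) = 4352$)
$N = -63$ ($N = - 9 \left(7 + \left(-1 - -4\right) 0\right) = - 9 \left(7 + \left(-1 + 4\right) 0\right) = - 9 \left(7 + 3 \cdot 0\right) = - 9 \left(7 + 0\right) = \left(-9\right) 7 = -63$)
$g + \frac{1}{z{\left(N,-70 \right)} + n} = \frac{137499}{5} + \frac{1}{-70 + 4352} = \frac{137499}{5} + \frac{1}{4282} = \frac{588770723}{21410}$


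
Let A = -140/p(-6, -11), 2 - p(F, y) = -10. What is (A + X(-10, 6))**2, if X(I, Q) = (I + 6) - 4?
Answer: 3481/9 ≈ 386.78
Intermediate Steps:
p(F, y) = 12 (p(F, y) = 2 - 1*(-10) = 2 + 10 = 12)
X(I, Q) = 2 + I (X(I, Q) = (6 + I) - 4 = 2 + I)
A = -35/3 (A = -140/12 = -140*1/12 = -35/3 ≈ -11.667)
(A + X(-10, 6))**2 = (-35/3 + (2 - 10))**2 = (-35/3 - 8)**2 = (-59/3)**2 = 3481/9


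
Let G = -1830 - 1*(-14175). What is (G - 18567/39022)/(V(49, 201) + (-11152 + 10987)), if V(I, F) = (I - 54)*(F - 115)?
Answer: -481708023/23218090 ≈ -20.747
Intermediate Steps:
V(I, F) = (-115 + F)*(-54 + I) (V(I, F) = (-54 + I)*(-115 + F) = (-115 + F)*(-54 + I))
G = 12345 (G = -1830 + 14175 = 12345)
(G - 18567/39022)/(V(49, 201) + (-11152 + 10987)) = (12345 - 18567/39022)/((6210 - 115*49 - 54*201 + 201*49) + (-11152 + 10987)) = (12345 - 18567*1/39022)/((6210 - 5635 - 10854 + 9849) - 165) = (12345 - 18567/39022)/(-430 - 165) = (481708023/39022)/(-595) = (481708023/39022)*(-1/595) = -481708023/23218090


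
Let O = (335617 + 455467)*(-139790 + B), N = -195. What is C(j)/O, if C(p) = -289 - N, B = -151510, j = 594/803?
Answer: 47/115221384600 ≈ 4.0791e-10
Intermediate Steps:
j = 54/73 (j = 594*(1/803) = 54/73 ≈ 0.73973)
O = -230442769200 (O = (335617 + 455467)*(-139790 - 151510) = 791084*(-291300) = -230442769200)
C(p) = -94 (C(p) = -289 - 1*(-195) = -289 + 195 = -94)
C(j)/O = -94/(-230442769200) = -94*(-1/230442769200) = 47/115221384600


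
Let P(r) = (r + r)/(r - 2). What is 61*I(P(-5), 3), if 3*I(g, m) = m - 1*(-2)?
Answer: 305/3 ≈ 101.67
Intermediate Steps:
P(r) = 2*r/(-2 + r) (P(r) = (2*r)/(-2 + r) = 2*r/(-2 + r))
I(g, m) = ⅔ + m/3 (I(g, m) = (m - 1*(-2))/3 = (m + 2)/3 = (2 + m)/3 = ⅔ + m/3)
61*I(P(-5), 3) = 61*(⅔ + (⅓)*3) = 61*(⅔ + 1) = 61*(5/3) = 305/3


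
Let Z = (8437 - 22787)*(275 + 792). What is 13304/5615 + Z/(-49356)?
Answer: 43315211987/138566970 ≈ 312.59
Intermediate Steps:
Z = -15311450 (Z = -14350*1067 = -15311450)
13304/5615 + Z/(-49356) = 13304/5615 - 15311450/(-49356) = 13304*(1/5615) - 15311450*(-1/49356) = 13304/5615 + 7655725/24678 = 43315211987/138566970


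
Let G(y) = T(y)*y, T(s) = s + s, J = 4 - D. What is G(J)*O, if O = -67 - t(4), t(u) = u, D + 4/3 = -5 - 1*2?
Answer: -194398/9 ≈ -21600.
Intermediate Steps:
D = -25/3 (D = -4/3 + (-5 - 1*2) = -4/3 + (-5 - 2) = -4/3 - 7 = -25/3 ≈ -8.3333)
J = 37/3 (J = 4 - 1*(-25/3) = 4 + 25/3 = 37/3 ≈ 12.333)
T(s) = 2*s
O = -71 (O = -67 - 1*4 = -67 - 4 = -71)
G(y) = 2*y² (G(y) = (2*y)*y = 2*y²)
G(J)*O = (2*(37/3)²)*(-71) = (2*(1369/9))*(-71) = (2738/9)*(-71) = -194398/9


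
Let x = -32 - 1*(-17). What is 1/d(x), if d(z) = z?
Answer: -1/15 ≈ -0.066667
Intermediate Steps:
x = -15 (x = -32 + 17 = -15)
1/d(x) = 1/(-15) = -1/15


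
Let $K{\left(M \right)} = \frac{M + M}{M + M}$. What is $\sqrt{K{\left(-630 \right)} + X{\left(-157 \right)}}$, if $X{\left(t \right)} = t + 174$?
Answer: $3 \sqrt{2} \approx 4.2426$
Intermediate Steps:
$K{\left(M \right)} = 1$ ($K{\left(M \right)} = \frac{2 M}{2 M} = 2 M \frac{1}{2 M} = 1$)
$X{\left(t \right)} = 174 + t$
$\sqrt{K{\left(-630 \right)} + X{\left(-157 \right)}} = \sqrt{1 + \left(174 - 157\right)} = \sqrt{1 + 17} = \sqrt{18} = 3 \sqrt{2}$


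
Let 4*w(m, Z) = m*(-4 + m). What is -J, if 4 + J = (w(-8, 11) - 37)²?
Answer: -165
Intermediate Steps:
w(m, Z) = m*(-4 + m)/4 (w(m, Z) = (m*(-4 + m))/4 = m*(-4 + m)/4)
J = 165 (J = -4 + ((¼)*(-8)*(-4 - 8) - 37)² = -4 + ((¼)*(-8)*(-12) - 37)² = -4 + (24 - 37)² = -4 + (-13)² = -4 + 169 = 165)
-J = -1*165 = -165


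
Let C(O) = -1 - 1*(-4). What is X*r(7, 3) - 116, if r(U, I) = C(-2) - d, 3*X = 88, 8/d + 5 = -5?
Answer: -68/15 ≈ -4.5333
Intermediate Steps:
d = -4/5 (d = 8/(-5 - 5) = 8/(-10) = 8*(-1/10) = -4/5 ≈ -0.80000)
X = 88/3 (X = (1/3)*88 = 88/3 ≈ 29.333)
C(O) = 3 (C(O) = -1 + 4 = 3)
r(U, I) = 19/5 (r(U, I) = 3 - 1*(-4/5) = 3 + 4/5 = 19/5)
X*r(7, 3) - 116 = (88/3)*(19/5) - 116 = 1672/15 - 116 = -68/15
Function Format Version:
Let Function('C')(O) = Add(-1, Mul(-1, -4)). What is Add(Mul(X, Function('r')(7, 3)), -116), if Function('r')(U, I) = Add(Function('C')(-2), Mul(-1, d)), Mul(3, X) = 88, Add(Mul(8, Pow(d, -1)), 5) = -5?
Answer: Rational(-68, 15) ≈ -4.5333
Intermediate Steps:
d = Rational(-4, 5) (d = Mul(8, Pow(Add(-5, -5), -1)) = Mul(8, Pow(-10, -1)) = Mul(8, Rational(-1, 10)) = Rational(-4, 5) ≈ -0.80000)
X = Rational(88, 3) (X = Mul(Rational(1, 3), 88) = Rational(88, 3) ≈ 29.333)
Function('C')(O) = 3 (Function('C')(O) = Add(-1, 4) = 3)
Function('r')(U, I) = Rational(19, 5) (Function('r')(U, I) = Add(3, Mul(-1, Rational(-4, 5))) = Add(3, Rational(4, 5)) = Rational(19, 5))
Add(Mul(X, Function('r')(7, 3)), -116) = Add(Mul(Rational(88, 3), Rational(19, 5)), -116) = Add(Rational(1672, 15), -116) = Rational(-68, 15)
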